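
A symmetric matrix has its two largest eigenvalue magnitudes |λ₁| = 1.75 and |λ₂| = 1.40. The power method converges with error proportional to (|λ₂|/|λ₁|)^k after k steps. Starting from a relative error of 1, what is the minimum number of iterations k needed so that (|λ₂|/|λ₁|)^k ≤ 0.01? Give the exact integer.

21

|λ₂/λ₁| = 1.40/1.75 = 0.80000
Need k ≥ ln(0.01) / ln(0.80000) = -4.6052 / -0.2231 ≈ 20.638
Smallest integer k satisfying the bound: 21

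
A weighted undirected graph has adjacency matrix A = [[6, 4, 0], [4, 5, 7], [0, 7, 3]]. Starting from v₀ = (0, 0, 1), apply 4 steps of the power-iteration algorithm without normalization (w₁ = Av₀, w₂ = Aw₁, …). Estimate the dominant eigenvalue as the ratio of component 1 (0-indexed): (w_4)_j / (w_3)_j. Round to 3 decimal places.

w1 = Av₀ = (0, 7, 3)
w2 = Aw1 = (28, 56, 58)
w3 = Aw2 = (392, 798, 566)
w4 = Aw3 = (5544, 9520, 7284)
Ratio at component: 9520 / 798 = 11.930

λ ≈ 11.930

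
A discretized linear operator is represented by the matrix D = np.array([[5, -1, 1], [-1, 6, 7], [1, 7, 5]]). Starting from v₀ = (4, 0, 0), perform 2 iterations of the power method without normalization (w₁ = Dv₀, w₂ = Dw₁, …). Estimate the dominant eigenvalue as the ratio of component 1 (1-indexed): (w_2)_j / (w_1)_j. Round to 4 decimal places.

w1 = Dv₀ = (5·4 + (-1)·0 + 1·0; (-1)·4 + 6·0 + 7·0; 1·4 + 7·0 + 5·0) = (20, -4, 4)
w2 = Dw1 = (5·20 + (-1)·(-4) + 1·4; (-1)·20 + 6·(-4) + 7·4; 1·20 + 7·(-4) + 5·4) = (108, -16, 12)
Ratio at component: 108 / 20 = 5.4000

λ ≈ 5.4000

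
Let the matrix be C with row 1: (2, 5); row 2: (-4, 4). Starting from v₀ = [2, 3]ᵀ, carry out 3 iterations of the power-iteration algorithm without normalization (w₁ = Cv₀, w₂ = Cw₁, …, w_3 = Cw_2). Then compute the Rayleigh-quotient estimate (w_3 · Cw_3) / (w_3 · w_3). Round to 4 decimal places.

λ ≈ 4.0746

w1 = Cv₀ = (2·2 + 5·3; (-4)·2 + 4·3) = (19, 4)
w2 = Cw1 = (2·19 + 5·4; (-4)·19 + 4·4) = (58, -60)
w3 = Cw2 = (-184, -472)
Cw3 = (-2728, -1152)
w3·Cw3 = (-184)·(-2728) + (-472)·(-1152) = 1045696; w3·w3 = (-184)·(-184) + (-472)·(-472) = 256640
λ ≈ 1045696/256640 = 4.0746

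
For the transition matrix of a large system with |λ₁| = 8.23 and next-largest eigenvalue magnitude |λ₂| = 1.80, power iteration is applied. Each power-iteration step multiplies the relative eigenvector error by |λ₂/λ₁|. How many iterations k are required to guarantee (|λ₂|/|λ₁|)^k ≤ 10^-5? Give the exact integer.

|λ₂/λ₁| = 1.80/8.23 = 0.21871
Need k ≥ ln(10^-5) / ln(0.21871) = -11.5129 / -1.5200 ≈ 7.574
Smallest integer k satisfying the bound: 8

8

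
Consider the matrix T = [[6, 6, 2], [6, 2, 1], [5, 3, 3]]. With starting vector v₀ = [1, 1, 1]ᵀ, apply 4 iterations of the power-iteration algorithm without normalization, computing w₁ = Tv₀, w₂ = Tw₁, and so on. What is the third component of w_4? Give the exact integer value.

w1 = Tv₀ = (6·1 + 6·1 + 2·1; 6·1 + 2·1 + 1·1; 5·1 + 3·1 + 3·1) = (14, 9, 11)
w2 = Tw1 = (6·14 + 6·9 + 2·11; 6·14 + 2·9 + 1·11; 5·14 + 3·9 + 3·11) = (160, 113, 130)
w3 = Tw2 = (1898, 1316, 1529)
w4 = Tw3 = (22342, 15549, 18025)
The requested component of w4 is 18025.

18025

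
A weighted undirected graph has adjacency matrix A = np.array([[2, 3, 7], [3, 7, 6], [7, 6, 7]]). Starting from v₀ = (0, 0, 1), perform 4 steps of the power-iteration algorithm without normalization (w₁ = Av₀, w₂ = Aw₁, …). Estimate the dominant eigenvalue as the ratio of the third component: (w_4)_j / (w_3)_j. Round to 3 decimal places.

λ ≈ 16.647

w1 = Av₀ = (2·0 + 3·0 + 7·1; 3·0 + 7·0 + 6·1; 7·0 + 6·0 + 7·1) = (7, 6, 7)
w2 = Aw1 = (2·7 + 3·6 + 7·7; 3·7 + 7·6 + 6·7; 7·7 + 6·6 + 7·7) = (81, 105, 134)
w3 = Aw2 = (1415, 1782, 2135)
w4 = Aw3 = (23121, 29529, 35542)
Ratio at component: 35542 / 2135 = 16.647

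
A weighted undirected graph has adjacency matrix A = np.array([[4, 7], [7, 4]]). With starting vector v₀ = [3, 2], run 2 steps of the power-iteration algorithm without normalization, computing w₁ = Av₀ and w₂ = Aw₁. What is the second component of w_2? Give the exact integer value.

298

w1 = Av₀ = (4·3 + 7·2; 7·3 + 4·2) = (26, 29)
w2 = Aw1 = (4·26 + 7·29; 7·26 + 4·29) = (307, 298)
The requested component of w2 is 298.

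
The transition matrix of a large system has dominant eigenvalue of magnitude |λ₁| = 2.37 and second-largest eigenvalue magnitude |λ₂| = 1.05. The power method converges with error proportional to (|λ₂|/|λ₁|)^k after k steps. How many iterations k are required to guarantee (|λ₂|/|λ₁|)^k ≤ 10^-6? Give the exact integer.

|λ₂/λ₁| = 1.05/2.37 = 0.44304
Need k ≥ ln(10^-6) / ln(0.44304) = -13.8155 / -0.8141 ≈ 16.970
Smallest integer k satisfying the bound: 17

17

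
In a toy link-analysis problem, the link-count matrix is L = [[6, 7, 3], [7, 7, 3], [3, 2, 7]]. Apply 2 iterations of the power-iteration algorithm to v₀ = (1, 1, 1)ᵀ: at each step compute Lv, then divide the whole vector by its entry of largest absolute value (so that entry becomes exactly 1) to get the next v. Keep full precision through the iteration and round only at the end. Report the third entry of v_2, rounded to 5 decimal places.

0.62172

Lv0 = (16.000000, 17.000000, 12.000000); divide by 17.000000 → v1 = (0.941176, 1.000000, 0.705882)
Lv1 = (14.764706, 15.705882, 9.764706); divide by 15.705882 → v2 = (0.940075, 1.000000, 0.621723)
Requested entry of v2: 166/267 = 0.62172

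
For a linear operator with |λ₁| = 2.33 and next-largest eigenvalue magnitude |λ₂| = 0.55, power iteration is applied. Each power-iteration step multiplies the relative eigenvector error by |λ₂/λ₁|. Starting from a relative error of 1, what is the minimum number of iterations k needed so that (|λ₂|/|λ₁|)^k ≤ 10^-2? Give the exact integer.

4

|λ₂/λ₁| = 0.55/2.33 = 0.23605
Need k ≥ ln(10^-2) / ln(0.23605) = -4.6052 / -1.4437 ≈ 3.190
Smallest integer k satisfying the bound: 4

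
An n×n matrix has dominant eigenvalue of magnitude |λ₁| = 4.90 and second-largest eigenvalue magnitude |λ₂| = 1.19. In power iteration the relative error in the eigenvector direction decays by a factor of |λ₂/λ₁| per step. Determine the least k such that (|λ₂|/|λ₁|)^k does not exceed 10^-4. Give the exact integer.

|λ₂/λ₁| = 1.19/4.90 = 0.24286
Need k ≥ ln(10^-4) / ln(0.24286) = -9.2103 / -1.4153 ≈ 6.508
Smallest integer k satisfying the bound: 7

7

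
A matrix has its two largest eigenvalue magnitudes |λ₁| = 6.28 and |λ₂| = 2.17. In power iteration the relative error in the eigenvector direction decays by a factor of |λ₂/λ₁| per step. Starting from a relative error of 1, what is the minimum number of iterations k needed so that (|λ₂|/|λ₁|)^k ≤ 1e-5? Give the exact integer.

|λ₂/λ₁| = 2.17/6.28 = 0.34554
Need k ≥ ln(1e-5) / ln(0.34554) = -11.5129 / -1.0626 ≈ 10.834
Smallest integer k satisfying the bound: 11

11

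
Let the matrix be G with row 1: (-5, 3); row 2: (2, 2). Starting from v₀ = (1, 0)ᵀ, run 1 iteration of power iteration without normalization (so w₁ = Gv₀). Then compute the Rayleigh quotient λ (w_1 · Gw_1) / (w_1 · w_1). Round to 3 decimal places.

λ ≈ -5.759

w1 = Gv₀ = ((-5)·1 + 3·0; 2·1 + 2·0) = (-5, 2)
Gw1 = (31, -6)
w1·Gw1 = (-5)·31 + 2·(-6) = -167; w1·w1 = (-5)·(-5) + 2·2 = 29
λ ≈ -167/29 = -5.759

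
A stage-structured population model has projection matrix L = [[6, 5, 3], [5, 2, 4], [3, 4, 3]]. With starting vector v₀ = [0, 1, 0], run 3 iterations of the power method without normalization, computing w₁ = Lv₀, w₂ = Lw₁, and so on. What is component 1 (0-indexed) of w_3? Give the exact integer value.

w1 = Lv₀ = (5, 2, 4)
w2 = Lw1 = (52, 45, 35)
w3 = Lw2 = (642, 490, 441)
The requested component of w3 is 490.

490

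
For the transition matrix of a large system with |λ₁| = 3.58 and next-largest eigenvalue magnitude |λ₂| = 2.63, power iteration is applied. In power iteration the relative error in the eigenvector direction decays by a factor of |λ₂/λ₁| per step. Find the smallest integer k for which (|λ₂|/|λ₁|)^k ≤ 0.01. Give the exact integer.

15

|λ₂/λ₁| = 2.63/3.58 = 0.73464
Need k ≥ ln(0.01) / ln(0.73464) = -4.6052 / -0.3084 ≈ 14.933
Smallest integer k satisfying the bound: 15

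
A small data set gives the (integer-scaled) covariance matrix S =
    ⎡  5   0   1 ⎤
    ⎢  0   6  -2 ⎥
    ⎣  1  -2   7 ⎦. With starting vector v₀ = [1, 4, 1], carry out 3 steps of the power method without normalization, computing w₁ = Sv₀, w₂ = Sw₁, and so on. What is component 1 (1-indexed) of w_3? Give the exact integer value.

w1 = Sv₀ = (5·1 + 0·4 + 1·1; 0·1 + 6·4 + (-2)·1; 1·1 + (-2)·4 + 7·1) = (6, 22, 0)
w2 = Sw1 = (5·6 + 0·22 + 1·0; 0·6 + 6·22 + (-2)·0; 1·6 + (-2)·22 + 7·0) = (30, 132, -38)
w3 = Sw2 = (112, 868, -500)
The requested component of w3 is 112.

112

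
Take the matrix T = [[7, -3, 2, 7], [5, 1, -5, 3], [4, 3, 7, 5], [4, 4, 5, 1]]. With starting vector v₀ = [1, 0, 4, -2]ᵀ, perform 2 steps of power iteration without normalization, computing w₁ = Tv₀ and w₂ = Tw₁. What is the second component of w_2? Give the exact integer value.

w1 = Tv₀ = (1, -21, 22, 22)
w2 = Tw1 = (268, -60, 205, 52)
The requested component of w2 is -60.

-60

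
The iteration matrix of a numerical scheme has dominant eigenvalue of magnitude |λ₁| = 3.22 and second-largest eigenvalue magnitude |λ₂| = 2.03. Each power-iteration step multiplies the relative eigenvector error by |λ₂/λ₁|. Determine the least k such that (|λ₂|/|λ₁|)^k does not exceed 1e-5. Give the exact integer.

25

|λ₂/λ₁| = 2.03/3.22 = 0.63043
Need k ≥ ln(1e-5) / ln(0.63043) = -11.5129 / -0.4613 ≈ 24.955
Smallest integer k satisfying the bound: 25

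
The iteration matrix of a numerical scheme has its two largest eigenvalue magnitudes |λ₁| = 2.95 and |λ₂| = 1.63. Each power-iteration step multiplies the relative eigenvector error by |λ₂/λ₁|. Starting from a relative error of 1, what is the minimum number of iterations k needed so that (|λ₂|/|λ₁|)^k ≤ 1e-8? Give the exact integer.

|λ₂/λ₁| = 1.63/2.95 = 0.55254
Need k ≥ ln(1e-8) / ln(0.55254) = -18.4207 / -0.5932 ≈ 31.052
Smallest integer k satisfying the bound: 32

32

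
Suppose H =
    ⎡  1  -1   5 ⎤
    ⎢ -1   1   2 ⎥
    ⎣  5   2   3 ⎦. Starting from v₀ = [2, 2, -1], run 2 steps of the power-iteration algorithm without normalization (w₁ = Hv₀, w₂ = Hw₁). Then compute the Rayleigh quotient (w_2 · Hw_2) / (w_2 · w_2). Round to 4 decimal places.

w1 = Hv₀ = (1·2 + (-1)·2 + 5·(-1); (-1)·2 + 1·2 + 2·(-1); 5·2 + 2·2 + 3·(-1)) = (-5, -2, 11)
w2 = Hw1 = (1·(-5) + (-1)·(-2) + 5·11; (-1)·(-5) + 1·(-2) + 2·11; 5·(-5) + 2·(-2) + 3·11) = (52, 25, 4)
Hw2 = (47, -19, 322)
w2·Hw2 = 52·47 + 25·(-19) + 4·322 = 3257; w2·w2 = 52·52 + 25·25 + 4·4 = 3345
λ ≈ 3257/3345 = 0.9737

λ ≈ 0.9737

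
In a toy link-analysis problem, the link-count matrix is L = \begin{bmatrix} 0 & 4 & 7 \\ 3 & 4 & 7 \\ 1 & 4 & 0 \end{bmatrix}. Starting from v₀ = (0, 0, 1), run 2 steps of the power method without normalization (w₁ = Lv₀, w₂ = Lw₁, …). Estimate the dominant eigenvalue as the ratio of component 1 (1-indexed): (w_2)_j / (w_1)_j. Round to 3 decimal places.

4.000

w1 = Lv₀ = (0·0 + 4·0 + 7·1; 3·0 + 4·0 + 7·1; 1·0 + 4·0 + 0·1) = (7, 7, 0)
w2 = Lw1 = (0·7 + 4·7 + 7·0; 3·7 + 4·7 + 7·0; 1·7 + 4·7 + 0·0) = (28, 49, 35)
Ratio at component: 28 / 7 = 4.000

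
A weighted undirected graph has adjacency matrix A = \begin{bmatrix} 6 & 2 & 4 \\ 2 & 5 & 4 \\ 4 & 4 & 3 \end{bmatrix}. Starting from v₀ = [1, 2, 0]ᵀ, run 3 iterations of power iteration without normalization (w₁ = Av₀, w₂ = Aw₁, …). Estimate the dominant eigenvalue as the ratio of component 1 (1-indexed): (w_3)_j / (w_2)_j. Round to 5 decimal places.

11.69697

w1 = Av₀ = (6·1 + 2·2 + 4·0; 2·1 + 5·2 + 4·0; 4·1 + 4·2 + 3·0) = (10, 12, 12)
w2 = Aw1 = (6·10 + 2·12 + 4·12; 2·10 + 5·12 + 4·12; 4·10 + 4·12 + 3·12) = (132, 128, 124)
w3 = Aw2 = (1544, 1400, 1412)
Ratio at component: 1544 / 132 = 11.69697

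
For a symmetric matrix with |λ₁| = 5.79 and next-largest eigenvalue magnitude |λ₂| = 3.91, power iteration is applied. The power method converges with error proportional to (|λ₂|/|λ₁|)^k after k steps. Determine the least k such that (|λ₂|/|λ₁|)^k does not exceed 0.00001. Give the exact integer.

|λ₂/λ₁| = 3.91/5.79 = 0.67530
Need k ≥ ln(0.00001) / ln(0.67530) = -11.5129 / -0.3926 ≈ 29.325
Smallest integer k satisfying the bound: 30

30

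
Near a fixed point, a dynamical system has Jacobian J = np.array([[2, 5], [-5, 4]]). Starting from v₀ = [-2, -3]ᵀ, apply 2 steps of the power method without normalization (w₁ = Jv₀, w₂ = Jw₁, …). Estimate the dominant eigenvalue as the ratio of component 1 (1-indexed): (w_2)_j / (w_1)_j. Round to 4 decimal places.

λ ≈ 2.5263

w1 = Jv₀ = (2·(-2) + 5·(-3); (-5)·(-2) + 4·(-3)) = (-19, -2)
w2 = Jw1 = (2·(-19) + 5·(-2); (-5)·(-19) + 4·(-2)) = (-48, 87)
Ratio at component: -48 / -19 = 2.5263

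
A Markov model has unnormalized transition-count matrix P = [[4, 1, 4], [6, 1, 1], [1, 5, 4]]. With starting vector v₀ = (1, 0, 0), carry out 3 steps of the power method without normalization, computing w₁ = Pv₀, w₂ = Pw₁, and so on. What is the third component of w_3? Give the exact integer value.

w1 = Pv₀ = (4·1 + 1·0 + 4·0; 6·1 + 1·0 + 1·0; 1·1 + 5·0 + 4·0) = (4, 6, 1)
w2 = Pw1 = (4·4 + 1·6 + 4·1; 6·4 + 1·6 + 1·1; 1·4 + 5·6 + 4·1) = (26, 31, 38)
w3 = Pw2 = (287, 225, 333)
The requested component of w3 is 333.

333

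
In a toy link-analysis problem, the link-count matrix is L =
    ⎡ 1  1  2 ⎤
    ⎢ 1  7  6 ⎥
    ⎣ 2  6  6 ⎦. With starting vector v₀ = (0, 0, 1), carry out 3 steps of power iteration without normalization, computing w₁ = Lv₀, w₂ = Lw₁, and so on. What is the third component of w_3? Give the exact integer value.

976

w1 = Lv₀ = (2, 6, 6)
w2 = Lw1 = (20, 80, 76)
w3 = Lw2 = (252, 1036, 976)
The requested component of w3 is 976.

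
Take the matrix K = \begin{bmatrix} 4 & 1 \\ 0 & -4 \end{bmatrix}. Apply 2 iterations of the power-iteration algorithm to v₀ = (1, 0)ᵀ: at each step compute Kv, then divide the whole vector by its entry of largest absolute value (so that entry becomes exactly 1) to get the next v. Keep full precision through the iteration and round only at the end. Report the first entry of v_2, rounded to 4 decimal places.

1.0000

Kv0 = (4.00000, 0.00000); divide by 4.00000 → v1 = (1.00000, 0.00000)
Kv1 = (4.00000, 0.00000); divide by 4.00000 → v2 = (1.00000, 0.00000)
Requested entry of v2: 16/16 = 1.0000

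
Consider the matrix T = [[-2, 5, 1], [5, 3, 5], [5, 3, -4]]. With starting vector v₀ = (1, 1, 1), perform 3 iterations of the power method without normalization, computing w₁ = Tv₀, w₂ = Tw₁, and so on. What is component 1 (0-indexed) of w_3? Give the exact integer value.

w1 = Tv₀ = ((-2)·1 + 5·1 + 1·1; 5·1 + 3·1 + 5·1; 5·1 + 3·1 + (-4)·1) = (4, 13, 4)
w2 = Tw1 = ((-2)·4 + 5·13 + 1·4; 5·4 + 3·13 + 5·4; 5·4 + 3·13 + (-4)·4) = (61, 79, 43)
w3 = Tw2 = (316, 757, 370)
The requested component of w3 is 757.

757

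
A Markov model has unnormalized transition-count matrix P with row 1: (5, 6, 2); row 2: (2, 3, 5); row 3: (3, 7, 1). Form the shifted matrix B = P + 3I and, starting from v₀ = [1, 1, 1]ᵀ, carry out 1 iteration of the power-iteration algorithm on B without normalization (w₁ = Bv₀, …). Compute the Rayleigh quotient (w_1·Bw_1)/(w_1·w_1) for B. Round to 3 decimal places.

μ ≈ 14.193

B = P + 3I has rows (8, 6, 2); (2, 6, 5); (3, 7, 4)
w1 = Bv₀ = (16, 13, 14)
Bw1 = (234, 180, 195)
w1·Bw1 = 8814; w1·w1 = 621; μ ≈ 8814/621 = 14.193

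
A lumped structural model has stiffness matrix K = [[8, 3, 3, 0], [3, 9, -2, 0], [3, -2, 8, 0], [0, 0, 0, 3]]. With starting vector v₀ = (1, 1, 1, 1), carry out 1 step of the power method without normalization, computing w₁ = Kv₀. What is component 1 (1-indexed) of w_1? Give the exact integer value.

14

w1 = Kv₀ = (8·1 + 3·1 + 3·1 + 0·1; 3·1 + 9·1 + (-2)·1 + 0·1; 3·1 + (-2)·1 + 8·1 + 0·1; 0·1 + 0·1 + 0·1 + 3·1) = (14, 10, 9, 3)
The requested component of w1 is 14.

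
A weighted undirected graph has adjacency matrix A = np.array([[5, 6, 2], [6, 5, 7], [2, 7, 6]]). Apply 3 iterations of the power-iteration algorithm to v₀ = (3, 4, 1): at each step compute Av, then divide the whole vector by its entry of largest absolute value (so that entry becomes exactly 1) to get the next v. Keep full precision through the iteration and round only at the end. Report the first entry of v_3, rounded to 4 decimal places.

0.7411

Av0 = (41.00000, 45.00000, 40.00000); divide by 45.00000 → v1 = (0.91111, 1.00000, 0.88889)
Av1 = (12.33333, 16.68889, 14.15556); divide by 16.68889 → v2 = (0.73901, 1.00000, 0.84820)
Av2 = (11.39148, 15.37150, 13.56724); divide by 15.37150 → v3 = (0.74108, 1.00000, 0.88262)
Requested entry of v3: 8555/11544 = 0.7411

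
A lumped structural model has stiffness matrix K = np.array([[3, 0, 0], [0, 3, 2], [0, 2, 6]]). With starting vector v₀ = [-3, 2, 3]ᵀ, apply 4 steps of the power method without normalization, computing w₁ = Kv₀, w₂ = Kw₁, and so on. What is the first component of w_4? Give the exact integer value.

-243

w1 = Kv₀ = (3·(-3) + 0·2 + 0·3; 0·(-3) + 3·2 + 2·3; 0·(-3) + 2·2 + 6·3) = (-9, 12, 22)
w2 = Kw1 = (3·(-9) + 0·12 + 0·22; 0·(-9) + 3·12 + 2·22; 0·(-9) + 2·12 + 6·22) = (-27, 80, 156)
w3 = Kw2 = (-81, 552, 1096)
w4 = Kw3 = (-243, 3848, 7680)
The requested component of w4 is -243.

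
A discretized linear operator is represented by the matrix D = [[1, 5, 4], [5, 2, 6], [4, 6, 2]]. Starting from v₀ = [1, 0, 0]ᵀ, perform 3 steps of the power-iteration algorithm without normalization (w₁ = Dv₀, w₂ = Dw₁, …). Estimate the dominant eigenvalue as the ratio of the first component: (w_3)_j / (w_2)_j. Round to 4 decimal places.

9.6429

w1 = Dv₀ = (1·1 + 5·0 + 4·0; 5·1 + 2·0 + 6·0; 4·1 + 6·0 + 2·0) = (1, 5, 4)
w2 = Dw1 = (1·1 + 5·5 + 4·4; 5·1 + 2·5 + 6·4; 4·1 + 6·5 + 2·4) = (42, 39, 42)
w3 = Dw2 = (405, 540, 486)
Ratio at component: 405 / 42 = 9.6429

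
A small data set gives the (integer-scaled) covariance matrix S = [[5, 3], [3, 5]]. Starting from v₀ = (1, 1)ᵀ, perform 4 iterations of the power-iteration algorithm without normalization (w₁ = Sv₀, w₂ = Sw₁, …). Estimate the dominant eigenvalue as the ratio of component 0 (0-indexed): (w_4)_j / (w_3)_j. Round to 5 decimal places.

8.00000

w1 = Sv₀ = (8, 8)
w2 = Sw1 = (64, 64)
w3 = Sw2 = (512, 512)
w4 = Sw3 = (4096, 4096)
Ratio at component: 4096 / 512 = 8.00000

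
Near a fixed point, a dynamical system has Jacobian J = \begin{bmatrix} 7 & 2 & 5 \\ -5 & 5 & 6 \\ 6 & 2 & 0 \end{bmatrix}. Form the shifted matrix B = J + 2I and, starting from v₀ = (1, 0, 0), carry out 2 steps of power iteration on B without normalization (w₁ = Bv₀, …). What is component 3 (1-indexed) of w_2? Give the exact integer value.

56

B = J + 2I has rows (9, 2, 5); (-5, 7, 6); (6, 2, 2)
w1 = Bv₀ = (9·1 + 2·0 + 5·0; (-5)·1 + 7·0 + 6·0; 6·1 + 2·0 + 2·0) = (9, -5, 6)
w2 = Bw1 = (9·9 + 2·(-5) + 5·6; (-5)·9 + 7·(-5) + 6·6; 6·9 + 2·(-5) + 2·6) = (101, -44, 56)
Requested component of w2: 56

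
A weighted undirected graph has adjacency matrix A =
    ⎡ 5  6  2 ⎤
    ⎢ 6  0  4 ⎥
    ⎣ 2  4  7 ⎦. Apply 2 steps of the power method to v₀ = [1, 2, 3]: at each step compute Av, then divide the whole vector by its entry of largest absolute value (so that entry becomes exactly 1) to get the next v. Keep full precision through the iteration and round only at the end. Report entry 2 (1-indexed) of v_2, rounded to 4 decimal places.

Av0 = (23.00000, 18.00000, 31.00000); divide by 31.00000 → v1 = (0.74194, 0.58065, 1.00000)
Av1 = (9.19355, 8.45161, 10.80645); divide by 10.80645 → v2 = (0.85075, 0.78209, 1.00000)
Requested entry of v2: 262/335 = 0.7821

0.7821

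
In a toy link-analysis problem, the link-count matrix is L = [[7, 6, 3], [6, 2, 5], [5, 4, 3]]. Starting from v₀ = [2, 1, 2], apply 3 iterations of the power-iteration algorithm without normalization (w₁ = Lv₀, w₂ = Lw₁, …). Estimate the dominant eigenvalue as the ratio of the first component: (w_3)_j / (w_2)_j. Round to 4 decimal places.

w1 = Lv₀ = (26, 24, 20)
w2 = Lw1 = (386, 304, 286)
w3 = Lw2 = (5384, 4354, 4004)
Ratio at component: 5384 / 386 = 13.9482

λ ≈ 13.9482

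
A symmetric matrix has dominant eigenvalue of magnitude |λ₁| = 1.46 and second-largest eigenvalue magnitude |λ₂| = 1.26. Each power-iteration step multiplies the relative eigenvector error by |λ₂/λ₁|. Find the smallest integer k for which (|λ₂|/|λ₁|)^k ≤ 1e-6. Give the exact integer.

|λ₂/λ₁| = 1.26/1.46 = 0.86301
Need k ≥ ln(1e-6) / ln(0.86301) = -13.8155 / -0.1473 ≈ 93.776
Smallest integer k satisfying the bound: 94

94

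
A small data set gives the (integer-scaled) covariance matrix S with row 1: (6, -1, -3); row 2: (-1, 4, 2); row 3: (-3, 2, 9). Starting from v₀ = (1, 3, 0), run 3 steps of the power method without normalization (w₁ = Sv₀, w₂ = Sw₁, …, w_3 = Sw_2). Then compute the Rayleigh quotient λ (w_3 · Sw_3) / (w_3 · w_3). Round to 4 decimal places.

10.9804

w1 = Sv₀ = (6·1 + (-1)·3 + (-3)·0; (-1)·1 + 4·3 + 2·0; (-3)·1 + 2·3 + 9·0) = (3, 11, 3)
w2 = Sw1 = (6·3 + (-1)·11 + (-3)·3; (-1)·3 + 4·11 + 2·3; (-3)·3 + 2·11 + 9·3) = (-2, 47, 40)
w3 = Sw2 = (-179, 270, 460)
Sw3 = (-2724, 2179, 5217)
w3·Sw3 = (-179)·(-2724) + 270·2179 + 460·5217 = 3475746; w3·w3 = (-179)·(-179) + 270·270 + 460·460 = 316541
λ ≈ 3475746/316541 = 10.9804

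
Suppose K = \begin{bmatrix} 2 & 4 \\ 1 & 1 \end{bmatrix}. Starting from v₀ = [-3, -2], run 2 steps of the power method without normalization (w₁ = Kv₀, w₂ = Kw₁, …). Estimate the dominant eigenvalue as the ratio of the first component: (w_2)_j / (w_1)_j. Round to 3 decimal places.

w1 = Kv₀ = (-14, -5)
w2 = Kw1 = (-48, -19)
Ratio at component: -48 / -14 = 3.429

3.429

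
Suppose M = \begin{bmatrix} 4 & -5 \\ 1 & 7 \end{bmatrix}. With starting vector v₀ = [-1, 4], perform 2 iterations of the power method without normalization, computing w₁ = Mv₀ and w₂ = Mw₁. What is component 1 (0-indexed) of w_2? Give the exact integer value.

w1 = Mv₀ = (4·(-1) + (-5)·4; 1·(-1) + 7·4) = (-24, 27)
w2 = Mw1 = (4·(-24) + (-5)·27; 1·(-24) + 7·27) = (-231, 165)
The requested component of w2 is 165.

165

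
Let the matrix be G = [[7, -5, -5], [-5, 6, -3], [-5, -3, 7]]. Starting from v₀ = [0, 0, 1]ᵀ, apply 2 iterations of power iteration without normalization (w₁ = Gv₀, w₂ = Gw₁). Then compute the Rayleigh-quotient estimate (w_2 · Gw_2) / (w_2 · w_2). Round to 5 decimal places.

λ ≈ 11.42394

w1 = Gv₀ = (7·0 + (-5)·0 + (-5)·1; (-5)·0 + 6·0 + (-3)·1; (-5)·0 + (-3)·0 + 7·1) = (-5, -3, 7)
w2 = Gw1 = (7·(-5) + (-5)·(-3) + (-5)·7; (-5)·(-5) + 6·(-3) + (-3)·7; (-5)·(-5) + (-3)·(-3) + 7·7) = (-55, -14, 83)
Gw2 = (-730, -58, 898)
w2·Gw2 = (-55)·(-730) + (-14)·(-58) + 83·898 = 115496; w2·w2 = (-55)·(-55) + (-14)·(-14) + 83·83 = 10110
λ ≈ 115496/10110 = 11.42394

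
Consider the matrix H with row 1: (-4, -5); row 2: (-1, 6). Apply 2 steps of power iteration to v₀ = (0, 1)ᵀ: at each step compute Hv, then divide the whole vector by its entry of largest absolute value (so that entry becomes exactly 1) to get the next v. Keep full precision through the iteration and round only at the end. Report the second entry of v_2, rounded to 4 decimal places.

Hv0 = (-5.00000, 6.00000); divide by 6.00000 → v1 = (-0.83333, 1.00000)
Hv1 = (-1.66667, 6.83333); divide by 6.83333 → v2 = (-0.24390, 1.00000)
Requested entry of v2: 41/41 = 1.0000

1.0000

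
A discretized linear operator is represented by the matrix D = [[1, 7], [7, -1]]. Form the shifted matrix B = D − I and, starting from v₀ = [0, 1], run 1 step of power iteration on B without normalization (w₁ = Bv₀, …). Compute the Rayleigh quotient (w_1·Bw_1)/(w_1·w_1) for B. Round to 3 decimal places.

μ ≈ -3.849

B = D − I has rows (0, 7); (7, -2)
w1 = Bv₀ = (0·0 + 7·1; 7·0 + (-2)·1) = (7, -2)
Bw1 = (-14, 53)
w1·Bw1 = -204; w1·w1 = 53; μ ≈ -204/53 = -3.849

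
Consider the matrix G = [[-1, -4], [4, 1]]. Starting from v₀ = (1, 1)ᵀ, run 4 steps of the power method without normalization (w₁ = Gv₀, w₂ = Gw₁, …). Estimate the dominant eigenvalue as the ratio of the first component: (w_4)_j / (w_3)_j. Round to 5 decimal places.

λ ≈ 3.00000

w1 = Gv₀ = ((-1)·1 + (-4)·1; 4·1 + 1·1) = (-5, 5)
w2 = Gw1 = ((-1)·(-5) + (-4)·5; 4·(-5) + 1·5) = (-15, -15)
w3 = Gw2 = (75, -75)
w4 = Gw3 = (225, 225)
Ratio at component: 225 / 75 = 3.00000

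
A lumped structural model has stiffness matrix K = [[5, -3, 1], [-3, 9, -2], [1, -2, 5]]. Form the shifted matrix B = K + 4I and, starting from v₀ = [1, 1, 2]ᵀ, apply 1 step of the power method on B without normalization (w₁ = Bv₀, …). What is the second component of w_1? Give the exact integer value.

6

B = K + 4I has rows (9, -3, 1); (-3, 13, -2); (1, -2, 9)
w1 = Bv₀ = (8, 6, 17)
Requested component of w1: 6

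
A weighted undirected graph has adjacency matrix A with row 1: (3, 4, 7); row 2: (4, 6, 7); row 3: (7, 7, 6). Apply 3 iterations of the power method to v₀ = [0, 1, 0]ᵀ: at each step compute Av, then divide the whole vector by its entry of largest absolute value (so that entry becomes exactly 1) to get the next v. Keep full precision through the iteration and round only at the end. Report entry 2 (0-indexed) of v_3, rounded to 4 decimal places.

Av0 = (4.00000, 6.00000, 7.00000); divide by 7.00000 → v1 = (0.57143, 0.85714, 1.00000)
Av1 = (12.14286, 14.42857, 16.00000); divide by 16.00000 → v2 = (0.75893, 0.90179, 1.00000)
Av2 = (12.88393, 15.44643, 17.62500); divide by 17.62500 → v3 = (0.73100, 0.87639, 1.00000)
Requested entry of v3: 1974/1974 = 1.0000

1.0000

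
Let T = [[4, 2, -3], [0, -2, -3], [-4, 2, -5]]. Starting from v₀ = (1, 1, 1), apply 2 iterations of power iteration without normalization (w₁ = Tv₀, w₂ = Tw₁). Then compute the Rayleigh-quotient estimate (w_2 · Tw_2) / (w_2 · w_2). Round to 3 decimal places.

λ ≈ -1.037

w1 = Tv₀ = (4·1 + 2·1 + (-3)·1; 0·1 + (-2)·1 + (-3)·1; (-4)·1 + 2·1 + (-5)·1) = (3, -5, -7)
w2 = Tw1 = (4·3 + 2·(-5) + (-3)·(-7); 0·3 + (-2)·(-5) + (-3)·(-7); (-4)·3 + 2·(-5) + (-5)·(-7)) = (23, 31, 13)
Tw2 = (115, -101, -95)
w2·Tw2 = 23·115 + 31·(-101) + 13·(-95) = -1721; w2·w2 = 23·23 + 31·31 + 13·13 = 1659
λ ≈ -1721/1659 = -1.037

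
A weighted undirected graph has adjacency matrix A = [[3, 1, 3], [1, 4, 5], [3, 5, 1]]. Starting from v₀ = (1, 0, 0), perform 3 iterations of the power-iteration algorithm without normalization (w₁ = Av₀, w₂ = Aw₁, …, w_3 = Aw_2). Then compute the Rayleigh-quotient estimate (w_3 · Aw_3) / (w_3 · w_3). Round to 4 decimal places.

w1 = Av₀ = (3, 1, 3)
w2 = Aw1 = (19, 22, 17)
w3 = Aw2 = (130, 192, 184)
Aw3 = (1134, 1818, 1534)
w3·Aw3 = 130·1134 + 192·1818 + 184·1534 = 778732; w3·w3 = 130·130 + 192·192 + 184·184 = 87620
λ ≈ 778732/87620 = 8.8876

8.8876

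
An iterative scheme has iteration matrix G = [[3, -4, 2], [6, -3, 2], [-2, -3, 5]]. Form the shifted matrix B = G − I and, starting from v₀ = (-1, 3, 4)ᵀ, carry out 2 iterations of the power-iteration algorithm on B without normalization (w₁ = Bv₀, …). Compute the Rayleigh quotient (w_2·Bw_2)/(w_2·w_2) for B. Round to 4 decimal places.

B = G − I has rows (2, -4, 2); (6, -4, 2); (-2, -3, 4)
w1 = Bv₀ = (2·(-1) + (-4)·3 + 2·4; 6·(-1) + (-4)·3 + 2·4; (-2)·(-1) + (-3)·3 + 4·4) = (-6, -10, 9)
w2 = Bw1 = (2·(-6) + (-4)·(-10) + 2·9; 6·(-6) + (-4)·(-10) + 2·9; (-2)·(-6) + (-3)·(-10) + 4·9) = (46, 22, 78)
Bw2 = (160, 344, 154)
w2·Bw2 = 26940; w2·w2 = 8684; μ ≈ 26940/8684 = 3.1023

3.1023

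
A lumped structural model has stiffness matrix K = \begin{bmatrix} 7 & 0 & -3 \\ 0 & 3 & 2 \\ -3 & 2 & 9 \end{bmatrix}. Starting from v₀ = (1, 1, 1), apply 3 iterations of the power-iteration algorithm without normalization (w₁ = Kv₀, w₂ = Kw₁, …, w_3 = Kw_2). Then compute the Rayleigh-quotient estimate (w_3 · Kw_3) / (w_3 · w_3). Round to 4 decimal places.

w1 = Kv₀ = (4, 5, 8)
w2 = Kw1 = (4, 31, 70)
w3 = Kw2 = (-182, 233, 680)
Kw3 = (-3314, 2059, 7132)
w3·Kw3 = (-182)·(-3314) + 233·2059 + 680·7132 = 5932655; w3·w3 = (-182)·(-182) + 233·233 + 680·680 = 549813
λ ≈ 5932655/549813 = 10.7903

λ ≈ 10.7903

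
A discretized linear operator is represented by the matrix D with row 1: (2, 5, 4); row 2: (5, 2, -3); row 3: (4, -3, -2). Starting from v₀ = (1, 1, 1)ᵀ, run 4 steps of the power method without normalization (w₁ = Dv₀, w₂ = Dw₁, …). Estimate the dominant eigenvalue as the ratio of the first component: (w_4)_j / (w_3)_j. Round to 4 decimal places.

3.1882

w1 = Dv₀ = (2·1 + 5·1 + 4·1; 5·1 + 2·1 + (-3)·1; 4·1 + (-3)·1 + (-2)·1) = (11, 4, -1)
w2 = Dw1 = (2·11 + 5·4 + 4·(-1); 5·11 + 2·4 + (-3)·(-1); 4·11 + (-3)·4 + (-2)·(-1)) = (38, 66, 34)
w3 = Dw2 = (542, 220, -114)
w4 = Dw3 = (1728, 3492, 1736)
Ratio at component: 1728 / 542 = 3.1882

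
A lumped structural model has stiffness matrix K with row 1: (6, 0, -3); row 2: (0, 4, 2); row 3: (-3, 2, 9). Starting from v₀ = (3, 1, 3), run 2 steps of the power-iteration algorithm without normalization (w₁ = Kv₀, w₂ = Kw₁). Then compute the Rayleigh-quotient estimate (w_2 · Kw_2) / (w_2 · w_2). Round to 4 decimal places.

w1 = Kv₀ = (6·3 + 0·1 + (-3)·3; 0·3 + 4·1 + 2·3; (-3)·3 + 2·1 + 9·3) = (9, 10, 20)
w2 = Kw1 = (6·9 + 0·10 + (-3)·20; 0·9 + 4·10 + 2·20; (-3)·9 + 2·10 + 9·20) = (-6, 80, 173)
Kw2 = (-555, 666, 1735)
w2·Kw2 = (-6)·(-555) + 80·666 + 173·1735 = 356765; w2·w2 = (-6)·(-6) + 80·80 + 173·173 = 36365
λ ≈ 356765/36365 = 9.8107

9.8107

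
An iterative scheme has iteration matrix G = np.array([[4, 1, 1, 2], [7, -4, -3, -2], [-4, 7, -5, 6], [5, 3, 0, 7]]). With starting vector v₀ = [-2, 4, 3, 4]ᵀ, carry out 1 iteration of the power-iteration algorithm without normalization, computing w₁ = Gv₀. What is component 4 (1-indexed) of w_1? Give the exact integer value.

30

w1 = Gv₀ = (7, -47, 45, 30)
The requested component of w1 is 30.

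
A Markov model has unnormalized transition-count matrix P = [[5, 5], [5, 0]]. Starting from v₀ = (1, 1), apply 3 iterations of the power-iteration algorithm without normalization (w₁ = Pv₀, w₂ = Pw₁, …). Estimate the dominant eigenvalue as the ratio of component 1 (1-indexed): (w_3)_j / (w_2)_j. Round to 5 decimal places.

8.33333

w1 = Pv₀ = (10, 5)
w2 = Pw1 = (75, 50)
w3 = Pw2 = (625, 375)
Ratio at component: 625 / 75 = 8.33333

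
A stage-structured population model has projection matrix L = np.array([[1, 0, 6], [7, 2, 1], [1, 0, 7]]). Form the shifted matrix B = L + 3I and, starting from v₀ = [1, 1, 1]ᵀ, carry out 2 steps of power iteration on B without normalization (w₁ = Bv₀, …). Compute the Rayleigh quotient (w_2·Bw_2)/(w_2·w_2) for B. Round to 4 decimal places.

B = L + 3I has rows (4, 0, 6); (7, 5, 1); (1, 0, 10)
w1 = Bv₀ = (4·1 + 0·1 + 6·1; 7·1 + 5·1 + 1·1; 1·1 + 0·1 + 10·1) = (10, 13, 11)
w2 = Bw1 = (4·10 + 0·13 + 6·11; 7·10 + 5·13 + 1·11; 1·10 + 0·13 + 10·11) = (106, 146, 120)
Bw2 = (1144, 1592, 1306)
w2·Bw2 = 510416; w2·w2 = 46952; μ ≈ 510416/46952 = 10.8710

μ ≈ 10.8710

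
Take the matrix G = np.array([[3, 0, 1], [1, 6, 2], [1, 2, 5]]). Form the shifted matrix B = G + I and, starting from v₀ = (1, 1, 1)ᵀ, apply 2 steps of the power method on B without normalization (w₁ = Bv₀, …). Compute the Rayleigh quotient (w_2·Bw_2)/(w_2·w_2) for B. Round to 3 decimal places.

B = G + I has rows (4, 0, 1); (1, 7, 2); (1, 2, 6)
w1 = Bv₀ = (4·1 + 0·1 + 1·1; 1·1 + 7·1 + 2·1; 1·1 + 2·1 + 6·1) = (5, 10, 9)
w2 = Bw1 = (4·5 + 0·10 + 1·9; 1·5 + 7·10 + 2·9; 1·5 + 2·10 + 6·9) = (29, 93, 79)
Bw2 = (195, 838, 689)
w2·Bw2 = 138020; w2·w2 = 15731; μ ≈ 138020/15731 = 8.774

8.774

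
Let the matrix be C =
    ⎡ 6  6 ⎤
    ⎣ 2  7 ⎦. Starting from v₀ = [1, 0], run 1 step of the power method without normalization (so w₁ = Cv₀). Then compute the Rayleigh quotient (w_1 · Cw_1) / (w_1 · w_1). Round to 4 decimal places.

λ ≈ 8.5000

w1 = Cv₀ = (6·1 + 6·0; 2·1 + 7·0) = (6, 2)
Cw1 = (48, 26)
w1·Cw1 = 6·48 + 2·26 = 340; w1·w1 = 6·6 + 2·2 = 40
λ ≈ 340/40 = 8.5000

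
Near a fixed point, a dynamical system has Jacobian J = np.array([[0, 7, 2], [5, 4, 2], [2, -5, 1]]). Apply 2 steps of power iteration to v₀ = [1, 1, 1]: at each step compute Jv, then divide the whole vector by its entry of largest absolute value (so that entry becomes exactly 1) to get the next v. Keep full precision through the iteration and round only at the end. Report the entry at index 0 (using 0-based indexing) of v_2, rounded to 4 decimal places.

Jv0 = (9.00000, 11.00000, -2.00000); divide by 11.00000 → v1 = (0.81818, 1.00000, -0.18182)
Jv1 = (6.63636, 7.72727, -3.54545); divide by 7.72727 → v2 = (0.85882, 1.00000, -0.45882)
Requested entry of v2: 73/85 = 0.8588

0.8588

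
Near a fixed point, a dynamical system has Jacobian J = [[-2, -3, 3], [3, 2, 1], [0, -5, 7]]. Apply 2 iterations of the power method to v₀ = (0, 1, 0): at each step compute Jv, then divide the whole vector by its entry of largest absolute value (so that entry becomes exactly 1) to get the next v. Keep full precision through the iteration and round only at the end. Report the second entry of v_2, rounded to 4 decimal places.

0.2222

Jv0 = (-3.00000, 2.00000, -5.00000); divide by -5.00000 → v1 = (0.60000, -0.40000, 1.00000)
Jv1 = (3.00000, 2.00000, 9.00000); divide by 9.00000 → v2 = (0.33333, 0.22222, 1.00000)
Requested entry of v2: -10/-45 = 0.2222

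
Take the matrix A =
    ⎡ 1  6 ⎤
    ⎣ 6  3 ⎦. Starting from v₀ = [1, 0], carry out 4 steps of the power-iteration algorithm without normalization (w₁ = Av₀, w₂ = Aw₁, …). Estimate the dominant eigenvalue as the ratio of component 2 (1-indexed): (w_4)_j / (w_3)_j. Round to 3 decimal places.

6.694

w1 = Av₀ = (1, 6)
w2 = Aw1 = (37, 24)
w3 = Aw2 = (181, 294)
w4 = Aw3 = (1945, 1968)
Ratio at component: 1968 / 294 = 6.694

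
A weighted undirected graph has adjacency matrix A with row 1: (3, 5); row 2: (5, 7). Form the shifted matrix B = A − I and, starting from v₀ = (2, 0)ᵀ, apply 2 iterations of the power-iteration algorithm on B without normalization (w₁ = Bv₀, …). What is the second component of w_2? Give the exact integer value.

B = A − I has rows (2, 5); (5, 6)
w1 = Bv₀ = (4, 10)
w2 = Bw1 = (58, 80)
Requested component of w2: 80

80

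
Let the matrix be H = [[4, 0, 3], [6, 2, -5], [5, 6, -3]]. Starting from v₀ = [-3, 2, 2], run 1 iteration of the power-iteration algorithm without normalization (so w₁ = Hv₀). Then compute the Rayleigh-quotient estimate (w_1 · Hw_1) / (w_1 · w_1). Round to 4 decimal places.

w1 = Hv₀ = (4·(-3) + 0·2 + 3·2; 6·(-3) + 2·2 + (-5)·2; 5·(-3) + 6·2 + (-3)·2) = (-6, -24, -9)
Hw1 = (-51, -39, -147)
w1·Hw1 = (-6)·(-51) + (-24)·(-39) + (-9)·(-147) = 2565; w1·w1 = (-6)·(-6) + (-24)·(-24) + (-9)·(-9) = 693
λ ≈ 2565/693 = 3.7013

3.7013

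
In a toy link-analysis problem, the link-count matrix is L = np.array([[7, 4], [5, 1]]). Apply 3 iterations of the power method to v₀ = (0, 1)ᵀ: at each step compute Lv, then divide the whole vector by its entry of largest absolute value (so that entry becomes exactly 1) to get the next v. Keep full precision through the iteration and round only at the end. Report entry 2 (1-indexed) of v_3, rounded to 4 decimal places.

0.5877

Lv0 = (4.00000, 1.00000); divide by 4.00000 → v1 = (1.00000, 0.25000)
Lv1 = (8.00000, 5.25000); divide by 8.00000 → v2 = (1.00000, 0.65625)
Lv2 = (9.62500, 5.65625); divide by 9.62500 → v3 = (1.00000, 0.58766)
Requested entry of v3: 181/308 = 0.5877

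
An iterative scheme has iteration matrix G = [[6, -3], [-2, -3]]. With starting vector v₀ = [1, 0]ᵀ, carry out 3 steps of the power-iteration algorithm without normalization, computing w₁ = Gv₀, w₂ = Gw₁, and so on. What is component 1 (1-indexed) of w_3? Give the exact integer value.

w1 = Gv₀ = (6, -2)
w2 = Gw1 = (42, -6)
w3 = Gw2 = (270, -66)
The requested component of w3 is 270.

270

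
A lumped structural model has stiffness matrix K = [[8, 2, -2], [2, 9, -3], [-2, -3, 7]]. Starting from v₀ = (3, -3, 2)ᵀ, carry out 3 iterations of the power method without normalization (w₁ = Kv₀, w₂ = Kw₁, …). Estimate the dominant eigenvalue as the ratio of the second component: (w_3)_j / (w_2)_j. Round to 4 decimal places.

λ ≈ 10.7594

w1 = Kv₀ = (8·3 + 2·(-3) + (-2)·2; 2·3 + 9·(-3) + (-3)·2; (-2)·3 + (-3)·(-3) + 7·2) = (14, -27, 17)
w2 = Kw1 = (8·14 + 2·(-27) + (-2)·17; 2·14 + 9·(-27) + (-3)·17; (-2)·14 + (-3)·(-27) + 7·17) = (24, -266, 172)
w3 = Kw2 = (-684, -2862, 1954)
Ratio at component: -2862 / -266 = 10.7594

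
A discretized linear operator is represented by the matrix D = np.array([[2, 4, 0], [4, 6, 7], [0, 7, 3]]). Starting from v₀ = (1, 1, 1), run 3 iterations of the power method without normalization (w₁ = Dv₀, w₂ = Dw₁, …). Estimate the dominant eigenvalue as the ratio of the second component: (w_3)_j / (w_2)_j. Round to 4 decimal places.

w1 = Dv₀ = (2·1 + 4·1 + 0·1; 4·1 + 6·1 + 7·1; 0·1 + 7·1 + 3·1) = (6, 17, 10)
w2 = Dw1 = (2·6 + 4·17 + 0·10; 4·6 + 6·17 + 7·10; 0·6 + 7·17 + 3·10) = (80, 196, 149)
w3 = Dw2 = (944, 2539, 1819)
Ratio at component: 2539 / 196 = 12.9541

12.9541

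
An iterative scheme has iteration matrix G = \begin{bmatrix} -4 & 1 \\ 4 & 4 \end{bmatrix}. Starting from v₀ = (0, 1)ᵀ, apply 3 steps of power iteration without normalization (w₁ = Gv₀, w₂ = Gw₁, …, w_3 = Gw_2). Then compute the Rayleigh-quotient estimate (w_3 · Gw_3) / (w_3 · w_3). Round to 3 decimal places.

4.706

w1 = Gv₀ = (1, 4)
w2 = Gw1 = (0, 20)
w3 = Gw2 = (20, 80)
Gw3 = (0, 400)
w3·Gw3 = 20·0 + 80·400 = 32000; w3·w3 = 20·20 + 80·80 = 6800
λ ≈ 32000/6800 = 4.706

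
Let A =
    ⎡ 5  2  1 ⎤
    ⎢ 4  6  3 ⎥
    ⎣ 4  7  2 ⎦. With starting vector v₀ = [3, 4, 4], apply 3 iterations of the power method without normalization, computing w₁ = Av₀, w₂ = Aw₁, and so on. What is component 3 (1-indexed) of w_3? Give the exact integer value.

w1 = Av₀ = (27, 48, 48)
w2 = Aw1 = (279, 540, 540)
w3 = Aw2 = (3015, 5976, 5976)
The requested component of w3 is 5976.

5976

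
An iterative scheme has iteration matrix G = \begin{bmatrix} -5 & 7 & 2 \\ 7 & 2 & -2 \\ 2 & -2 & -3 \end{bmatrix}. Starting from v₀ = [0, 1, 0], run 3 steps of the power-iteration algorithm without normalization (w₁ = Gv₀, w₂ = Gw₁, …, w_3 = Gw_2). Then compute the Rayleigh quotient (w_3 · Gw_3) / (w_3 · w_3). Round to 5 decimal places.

λ ≈ -8.09827

w1 = Gv₀ = ((-5)·0 + 7·1 + 2·0; 7·0 + 2·1 + (-2)·0; 2·0 + (-2)·1 + (-3)·0) = (7, 2, -2)
w2 = Gw1 = ((-5)·7 + 7·2 + 2·(-2); 7·7 + 2·2 + (-2)·(-2); 2·7 + (-2)·2 + (-3)·(-2)) = (-25, 57, 16)
w3 = Gw2 = (556, -93, -212)
Gw3 = (-3855, 4130, 1934)
w3·Gw3 = 556·(-3855) + (-93)·4130 + (-212)·1934 = -2937478; w3·w3 = 556·556 + (-93)·(-93) + (-212)·(-212) = 362729
λ ≈ -2937478/362729 = -8.09827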